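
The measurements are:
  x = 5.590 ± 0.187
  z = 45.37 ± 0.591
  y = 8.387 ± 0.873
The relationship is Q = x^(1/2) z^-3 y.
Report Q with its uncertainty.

(2.123 ± 0.239) × 10^-4

Relative error in a monomial: (δQ/Q)² = Σ (nᵢ · δxᵢ/xᵢ)².
  (½·δx/x)² = (0.5×0.0335)² = 0.000280;  (-3·δz/z)² = (-3×0.0130)² = 0.00153;  (1·δy/y)² = (1×0.104)² = 0.0108
δQ/Q = √(0.0126) = 0.112
Q = 0.0002123, so δQ = 0.112 × 0.0002123 = 2.39e-05.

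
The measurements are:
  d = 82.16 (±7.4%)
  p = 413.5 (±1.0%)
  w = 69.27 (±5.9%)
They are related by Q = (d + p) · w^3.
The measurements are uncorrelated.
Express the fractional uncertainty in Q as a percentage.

17.8%

Let u = d + p = 495.7. δu = √(δd² + δp²) = √(37.0 + 17.1) = 7.35, so δu/u = 0.0148.
Q is then a monomial in u, w:
δQ/Q = √((δu/u)² + (3·δw/w)²) = √(0.000220 + 0.0313) = 0.178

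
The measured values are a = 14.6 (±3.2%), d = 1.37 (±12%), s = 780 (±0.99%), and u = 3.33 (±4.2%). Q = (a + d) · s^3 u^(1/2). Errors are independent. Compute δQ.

6.61e+08

Let w = a + d = 16.0. δw = √(δa² + δd²) = √(0.218 + 0.0270) = 0.495, so δw/w = 0.0310.
Q is then a monomial in w, s, u:
δQ/Q = √((δw/w)² + (3·δs/s)² + (½·δu/u)²) = √(0.000962 + 0.000882 + 0.000441) = 0.0478
Q = 1.38e+10, so δQ = 0.0478 × 1.38e+10 = 6.61e+08.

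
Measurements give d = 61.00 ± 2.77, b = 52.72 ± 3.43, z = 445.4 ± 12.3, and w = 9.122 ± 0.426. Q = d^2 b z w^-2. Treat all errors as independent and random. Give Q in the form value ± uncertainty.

Q is a product of powers, so relative uncertainties combine in quadrature:
  (2·δd/d)² = (2×0.0454)² = 0.00825;  (1·δb/b)² = (1×0.0651)² = 0.00423;  (1·δz/z)² = (1×0.0276)² = 0.000763;  (-2·δw/w)² = (-2×0.0467)² = 0.00872
δQ/Q = √(0.0220) = 0.148
Q = 1.05e+06, so δQ = 0.148 × 1.05e+06 = 1.56e+05.

(1.050 ± 0.156) × 10^6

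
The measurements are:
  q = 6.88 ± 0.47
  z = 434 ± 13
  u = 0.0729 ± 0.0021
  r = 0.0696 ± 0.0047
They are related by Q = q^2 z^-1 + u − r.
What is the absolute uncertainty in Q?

0.0161

Let p = q^2·z^-1 = 0.109. δp/p = √((2·δq/q)² + (-1·δz/z)²) = √(0.0187 + 0.000897) = 0.140, so δp = 0.0153.
Q = p + u − r: δQ = √(δp² + δu² + δr²) = √(0.000233 + 4.41e-06 + 2.21e-05) = 0.0161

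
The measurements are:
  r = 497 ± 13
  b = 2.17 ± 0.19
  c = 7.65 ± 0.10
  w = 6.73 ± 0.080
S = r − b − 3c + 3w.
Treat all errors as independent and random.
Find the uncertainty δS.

Sums and differences: (δS)² = Σ (cᵢ δxᵢ)².
  (δr)² = 169;  (δb)² = 0.0361;  (3·δc)² = 0.0900;  (3·δw)² = 0.0576
δS = √(169) = 13.0

13.0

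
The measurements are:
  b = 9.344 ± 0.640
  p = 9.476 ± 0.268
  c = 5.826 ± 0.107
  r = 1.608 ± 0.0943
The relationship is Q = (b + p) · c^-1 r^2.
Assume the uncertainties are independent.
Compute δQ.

Let u = b + p = 18.82. δu = √(δb² + δp²) = √(0.410 + 0.0718) = 0.694, so δu/u = 0.0369.
Q is then a monomial in u, c, r:
δQ/Q = √((δu/u)² + (-1·δc/c)² + (2·δr/r)²) = √(0.00136 + 0.000337 + 0.0138) = 0.124
Q = 8.353, so δQ = 0.124 × 8.353 = 1.04.

1.04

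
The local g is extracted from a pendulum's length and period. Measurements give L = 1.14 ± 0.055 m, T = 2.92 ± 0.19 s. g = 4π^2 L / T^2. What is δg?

0.733 m/s^2

Since g is a product/quotient, work with relative uncertainties:
  (1·δL/L)² = (1×0.0482)² = 0.00233;  (-2·δT/T)² = (-2×0.0651)² = 0.0169
δg/g = √(0.0193) = 0.139
g = 5.28 m/s^2, so δg = 0.139 × 5.28 = 0.733 m/s^2.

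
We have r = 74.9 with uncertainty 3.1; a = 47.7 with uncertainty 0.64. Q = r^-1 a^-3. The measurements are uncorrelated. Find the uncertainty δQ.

For a monomial Q ∝ r^-1, a^-3, fractional errors add in quadrature:
  (-1·δr/r)² = (-1×0.0414)² = 0.00171;  (-3·δa/a)² = (-3×0.0134)² = 0.00162
δQ/Q = √(0.00333) = 0.0577
Q = 1.23e-07, so δQ = 0.0577 × 1.23e-07 = 7.1e-09.

7.1e-09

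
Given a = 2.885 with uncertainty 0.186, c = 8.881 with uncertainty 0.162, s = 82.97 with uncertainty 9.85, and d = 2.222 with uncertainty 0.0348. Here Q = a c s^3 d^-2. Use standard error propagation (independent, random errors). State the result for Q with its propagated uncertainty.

Since Q is a product/quotient, work with relative uncertainties:
  (1·δa/a)² = (1×0.0645)² = 0.00416;  (1·δc/c)² = (1×0.0182)² = 0.000333;  (3·δs/s)² = (3×0.119)² = 0.127;  (-2·δd/d)² = (-2×0.0157)² = 0.000981
δQ/Q = √(0.132) = 0.364
Q = 2.964e+06, so δQ = 0.364 × 2.964e+06 = 1.08e+06.

(2.964 ± 1.08) × 10^6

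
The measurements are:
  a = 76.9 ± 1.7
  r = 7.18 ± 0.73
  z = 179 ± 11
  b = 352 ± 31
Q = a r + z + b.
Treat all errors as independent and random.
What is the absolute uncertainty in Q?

66.2

Let p = a·r = 552. δp/p = √((1·δa/a)² + (1·δr/r)²) = √(0.000489 + 0.0103) = 0.104, so δp = 57.4.
Q = p + z + b: δQ = √(δp² + δz² + δb²) = √(3300 + 121 + 961) = 66.2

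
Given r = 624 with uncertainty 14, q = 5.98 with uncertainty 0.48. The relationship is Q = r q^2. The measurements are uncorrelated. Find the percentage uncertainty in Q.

16.2%

Q is a product of powers, so relative uncertainties combine in quadrature:
  (1·δr/r)² = (1×0.0224)² = 0.000503;  (2·δq/q)² = (2×0.0803)² = 0.0258
δQ/Q = √(0.0263) = 0.162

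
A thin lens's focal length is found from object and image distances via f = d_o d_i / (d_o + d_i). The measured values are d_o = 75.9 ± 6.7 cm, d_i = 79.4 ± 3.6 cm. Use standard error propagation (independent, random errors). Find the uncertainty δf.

1.95 cm

∂f/∂d_o = (d_i/(d_o+d_i))² = 0.261;  ∂f/∂d_i = (d_o/(d_o+d_i))² = 0.239
δf = √((∂f/∂d_o · δd_o)² + (∂f/∂d_i · δd_i)²) = √(3.07 + 0.739) = 1.95 cm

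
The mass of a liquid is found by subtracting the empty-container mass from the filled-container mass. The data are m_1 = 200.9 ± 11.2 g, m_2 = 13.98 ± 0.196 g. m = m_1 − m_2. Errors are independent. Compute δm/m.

For a sum/difference, combine absolute errors in quadrature:
  (δm_1)² = 125;  (δm_2)² = 0.0384
δm = √(125) = 11.2 g
m = 186.9 g, so δm/m = 11.2/186.9 = 0.0599.

0.0599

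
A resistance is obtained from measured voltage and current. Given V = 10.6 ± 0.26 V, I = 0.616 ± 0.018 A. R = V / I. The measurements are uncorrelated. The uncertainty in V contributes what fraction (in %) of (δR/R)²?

41.3%

(δR/R)² = (1·δV/V)² + (-1·δI/I)²
  V term: (1×0.0245)² = 0.000602
  I term: (-1×0.0292)² = 0.000854
Total = 0.00146. Share from V = 0.000602/0.00146 = 0.413.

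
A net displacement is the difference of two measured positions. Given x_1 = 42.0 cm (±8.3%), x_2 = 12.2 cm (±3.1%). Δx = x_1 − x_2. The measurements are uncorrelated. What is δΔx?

3.51 cm

Each term contributes (cᵢ δxᵢ)² to (δΔx)²:
  (δx_1)² = 12.2;  (δx_2)² = 0.143
δΔx = √(12.3) = 3.51 cm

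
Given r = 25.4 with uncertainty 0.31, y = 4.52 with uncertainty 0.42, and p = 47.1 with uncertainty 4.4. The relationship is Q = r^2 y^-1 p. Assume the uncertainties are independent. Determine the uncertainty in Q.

Relative error in a monomial: (δQ/Q)² = Σ (nᵢ · δxᵢ/xᵢ)².
  (2·δr/r)² = (2×0.0122)² = 0.000596;  (-1·δy/y)² = (-1×0.0929)² = 0.00863;  (1·δp/p)² = (1×0.0934)² = 0.00873
δQ/Q = √(0.0180) = 0.134
Q = 6720, so δQ = 0.134 × 6720 = 901.

901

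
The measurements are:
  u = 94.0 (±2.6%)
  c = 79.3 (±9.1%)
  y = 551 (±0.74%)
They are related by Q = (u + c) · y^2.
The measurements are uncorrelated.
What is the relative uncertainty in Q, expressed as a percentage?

4.64%

Let w = u + c = 173. δw = √(δu² + δc²) = √(5.97 + 52.1) = 7.62, so δw/w = 0.0440.
Q is then a monomial in w, y:
δQ/Q = √((δw/w)² + (2·δy/y)²) = √(0.00193 + 0.000219) = 0.0464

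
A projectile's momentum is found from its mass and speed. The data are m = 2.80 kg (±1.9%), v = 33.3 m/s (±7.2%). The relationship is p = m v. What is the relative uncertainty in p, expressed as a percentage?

7.45%

p is a product of powers, so relative uncertainties combine in quadrature:
  (1·δm/m)² = (1×0.0190)² = 0.000361;  (1·δv/v)² = (1×0.0720)² = 0.00518
δp/p = √(0.00555) = 0.0745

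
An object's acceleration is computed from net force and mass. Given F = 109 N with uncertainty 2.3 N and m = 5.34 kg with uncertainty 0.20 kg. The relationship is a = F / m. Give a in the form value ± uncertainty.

a is a product of powers, so relative uncertainties combine in quadrature:
  (1·δF/F)² = (1×0.0211)² = 0.000445;  (-1·δm/m)² = (-1×0.0375)² = 0.00140
δa/a = √(0.00185) = 0.0430
a = 20.4 m/s^2, so δa = 0.0430 × 20.4 = 0.877 m/s^2.

20.4 ± 0.877 m/s^2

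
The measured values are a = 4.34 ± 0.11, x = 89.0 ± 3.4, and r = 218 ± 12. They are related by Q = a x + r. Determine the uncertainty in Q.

Let p = a·x = 386. δp/p = √((1·δa/a)² + (1·δx/x)²) = √(0.000642 + 0.00146) = 0.0458, so δp = 17.7.
Q = p + r: δQ = √(δp² + δr²) = √(314 + 144) = 21.4

21.4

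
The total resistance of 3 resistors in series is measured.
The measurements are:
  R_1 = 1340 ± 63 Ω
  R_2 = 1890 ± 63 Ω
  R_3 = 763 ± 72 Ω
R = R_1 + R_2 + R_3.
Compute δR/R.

R is a linear combination, so absolute uncertainties add in quadrature:
  (δR_1)² = 3970;  (δR_2)² = 3970;  (δR_3)² = 5180
δR = √(13100) = 115 Ω
R = 3990 Ω, so δR/R = 115/3990 = 0.0287.

0.0287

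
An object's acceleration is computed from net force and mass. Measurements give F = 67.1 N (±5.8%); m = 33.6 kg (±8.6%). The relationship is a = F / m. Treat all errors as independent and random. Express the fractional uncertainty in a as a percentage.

Products/powers → add relative errors in quadrature, weighted by exponent:
  (1·δF/F)² = (1×0.0580)² = 0.00336;  (-1·δm/m)² = (-1×0.0860)² = 0.00740
δa/a = √(0.0108) = 0.104

10.4%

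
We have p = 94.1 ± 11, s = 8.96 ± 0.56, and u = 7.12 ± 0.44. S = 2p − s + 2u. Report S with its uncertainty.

193 ± 22.0

Sums and differences: (δS)² = Σ (cᵢ δxᵢ)².
  (2·δp)² = 484;  (δs)² = 0.314;  (2·δu)² = 0.774
δS = √(485) = 22.0
S = 193.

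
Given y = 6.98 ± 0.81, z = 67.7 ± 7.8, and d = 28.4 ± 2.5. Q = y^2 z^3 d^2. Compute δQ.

5.51e+09

Since Q is a product/quotient, work with relative uncertainties:
  (2·δy/y)² = (2×0.116)² = 0.0539;  (3·δz/z)² = (3×0.115)² = 0.119;  (2·δd/d)² = (2×0.0880)² = 0.0310
δQ/Q = √(0.204) = 0.452
Q = 1.22e+10, so δQ = 0.452 × 1.22e+10 = 5.51e+09.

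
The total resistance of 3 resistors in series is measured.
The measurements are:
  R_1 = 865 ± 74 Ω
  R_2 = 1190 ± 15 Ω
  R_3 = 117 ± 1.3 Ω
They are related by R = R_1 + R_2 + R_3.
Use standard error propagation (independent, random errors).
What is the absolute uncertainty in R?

75.5 Ω

For a sum/difference, combine absolute errors in quadrature:
  (δR_1)² = 5480;  (δR_2)² = 225;  (δR_3)² = 1.69
δR = √(5700) = 75.5 Ω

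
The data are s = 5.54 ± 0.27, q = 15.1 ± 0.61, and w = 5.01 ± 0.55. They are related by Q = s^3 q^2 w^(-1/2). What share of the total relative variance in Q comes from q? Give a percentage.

21.1%

(δQ/Q)² = (3·δs/s)² + (2·δq/q)² + (−½·δw/w)²
  s term: (3×0.0487)² = 0.0214
  q term: (2×0.0404)² = 0.00653
  w term: (-0.5×0.110)² = 0.00301
Total = 0.0309. Share from q = 0.00653/0.0309 = 0.211.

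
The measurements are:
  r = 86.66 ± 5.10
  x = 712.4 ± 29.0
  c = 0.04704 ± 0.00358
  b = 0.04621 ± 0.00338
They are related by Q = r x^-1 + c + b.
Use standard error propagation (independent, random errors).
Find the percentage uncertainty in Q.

Let p = r·x^-1 = 0.1216. δp/p = √((1·δr/r)² + (-1·δx/x)²) = √(0.00346 + 0.00166) = 0.0716, so δp = 0.00870.
Q = p + c + b: δQ = √(δp² + δc² + δb²) = √(7.58e-05 + 1.28e-05 + 1.14e-05) = 0.0100
Q = 0.2149, so δQ/Q = 0.0100/0.2149 = 0.0465.

4.65%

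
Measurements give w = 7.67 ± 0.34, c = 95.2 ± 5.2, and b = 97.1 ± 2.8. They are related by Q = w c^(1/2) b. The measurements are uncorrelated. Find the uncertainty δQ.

432

Q is a product of powers, so relative uncertainties combine in quadrature:
  (1·δw/w)² = (1×0.0443)² = 0.00197;  (½·δc/c)² = (0.5×0.0546)² = 0.000746;  (1·δb/b)² = (1×0.0288)² = 0.000832
δQ/Q = √(0.00354) = 0.0595
Q = 7270, so δQ = 0.0595 × 7270 = 432.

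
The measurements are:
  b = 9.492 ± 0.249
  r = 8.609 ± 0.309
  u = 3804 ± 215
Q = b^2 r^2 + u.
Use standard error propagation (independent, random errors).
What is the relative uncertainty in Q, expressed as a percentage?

6.02%

Let p = b^2·r^2 = 6678. δp/p = √((2·δb/b)² + (2·δr/r)²) = √(0.00275 + 0.00515) = 0.0889, so δp = 594.
Q = p + u: δQ = √(δp² + δu²) = √(3.53e+05 + 46200) = 631
Q = 10480, so δQ/Q = 631/10480 = 0.0602.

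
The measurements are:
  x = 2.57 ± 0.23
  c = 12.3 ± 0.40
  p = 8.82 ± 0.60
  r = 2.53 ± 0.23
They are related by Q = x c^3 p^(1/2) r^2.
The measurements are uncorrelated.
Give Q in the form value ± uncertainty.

90900 ± 20700

Since Q is a product/quotient, work with relative uncertainties:
  (1·δx/x)² = (1×0.0895)² = 0.00801;  (3·δc/c)² = (3×0.0325)² = 0.00952;  (½·δp/p)² = (0.5×0.0680)² = 0.00116;  (2·δr/r)² = (2×0.0909)² = 0.0331
δQ/Q = √(0.0517) = 0.227
Q = 90900, so δQ = 0.227 × 90900 = 20700.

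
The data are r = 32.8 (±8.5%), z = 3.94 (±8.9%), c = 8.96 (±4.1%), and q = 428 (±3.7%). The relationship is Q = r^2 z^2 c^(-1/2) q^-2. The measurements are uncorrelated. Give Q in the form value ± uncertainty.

0.0305 ± 0.00785

Products/powers → add relative errors in quadrature, weighted by exponent:
  (2·δr/r)² = (2×0.0850)² = 0.0289;  (2·δz/z)² = (2×0.0890)² = 0.0317;  (−½·δc/c)² = (-0.5×0.0410)² = 0.000420;  (-2·δq/q)² = (-2×0.0370)² = 0.00548
δQ/Q = √(0.0665) = 0.258
Q = 0.0305, so δQ = 0.258 × 0.0305 = 0.00785.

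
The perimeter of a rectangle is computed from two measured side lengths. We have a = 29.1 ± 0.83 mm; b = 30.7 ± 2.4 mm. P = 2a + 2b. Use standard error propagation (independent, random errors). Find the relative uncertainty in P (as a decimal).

0.0425

Each term contributes (cᵢ δxᵢ)² to (δP)²:
  (2·δa)² = 2.76;  (2·δb)² = 23.0
δP = √(25.8) = 5.08 mm
P = 120 mm, so δP/P = 5.08/120 = 0.0425.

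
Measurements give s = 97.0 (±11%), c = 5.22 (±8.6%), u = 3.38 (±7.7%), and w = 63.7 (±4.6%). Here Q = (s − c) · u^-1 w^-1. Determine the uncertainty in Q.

Let h = s − c = 91.8. δh = √(δs² + δc²) = √(114 + 0.202) = 10.7, so δh/h = 0.116.
Q is then a monomial in h, u, w:
δQ/Q = √((δh/h)² + (-1·δu/u)² + (-1·δw/w)²) = √(0.0135 + 0.00593 + 0.00212) = 0.147
Q = 0.426, so δQ = 0.147 × 0.426 = 0.0626.

0.0626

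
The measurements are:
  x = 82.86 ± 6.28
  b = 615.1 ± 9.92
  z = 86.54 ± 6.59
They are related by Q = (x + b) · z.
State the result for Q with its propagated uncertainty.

Let u = x + b = 698.0. δu = √(δx² + δb²) = √(39.4 + 98.4) = 11.7, so δu/u = 0.0168.
Q is then a monomial in u, z:
δQ/Q = √((δu/u)² + (1·δz/z)²) = √(0.000283 + 0.00580) = 0.0780
Q = 60400, so δQ = 0.0780 × 60400 = 4710.

60400 ± 4710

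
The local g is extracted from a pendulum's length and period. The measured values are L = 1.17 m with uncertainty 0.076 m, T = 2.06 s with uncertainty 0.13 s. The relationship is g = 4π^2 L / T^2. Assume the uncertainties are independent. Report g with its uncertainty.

For a monomial g ∝ L, T^-2, fractional errors add in quadrature:
  (1·δL/L)² = (1×0.0650)² = 0.00422;  (-2·δT/T)² = (-2×0.0631)² = 0.0159
δg/g = √(0.0201) = 0.142
g = 10.9 m/s^2, so δg = 0.142 × 10.9 = 1.55 m/s^2.

10.9 ± 1.55 m/s^2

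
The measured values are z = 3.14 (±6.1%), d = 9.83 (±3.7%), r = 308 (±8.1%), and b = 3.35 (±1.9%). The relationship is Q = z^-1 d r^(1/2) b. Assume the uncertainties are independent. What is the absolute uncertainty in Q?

15.5

For a monomial Q ∝ z^-1, d, r^(1/2), b, fractional errors add in quadrature:
  (-1·δz/z)² = (-1×0.0610)² = 0.00372;  (1·δd/d)² = (1×0.0370)² = 0.00137;  (½·δr/r)² = (0.5×0.0810)² = 0.00164;  (1·δb/b)² = (1×0.0190)² = 0.000361
δQ/Q = √(0.00709) = 0.0842
Q = 184, so δQ = 0.0842 × 184 = 15.5.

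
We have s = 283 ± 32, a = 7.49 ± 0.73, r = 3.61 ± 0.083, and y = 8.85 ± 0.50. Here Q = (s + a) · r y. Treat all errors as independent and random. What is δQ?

1170

Let u = s + a = 290. δu = √(δs² + δa²) = √(1020 + 0.533) = 32.0, so δu/u = 0.110.
Q is then a monomial in u, r, y:
δQ/Q = √((δu/u)² + (1·δr/r)² + (1·δy/y)²) = √(0.0121 + 0.000529 + 0.00319) = 0.126
Q = 9280, so δQ = 0.126 × 9280 = 1170.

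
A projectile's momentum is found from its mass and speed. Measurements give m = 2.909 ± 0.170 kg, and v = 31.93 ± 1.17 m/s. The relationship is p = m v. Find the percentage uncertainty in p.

Since p is a product/quotient, work with relative uncertainties:
  (1·δm/m)² = (1×0.0584)² = 0.00342;  (1·δv/v)² = (1×0.0366)² = 0.00134
δp/p = √(0.00476) = 0.0690

6.90%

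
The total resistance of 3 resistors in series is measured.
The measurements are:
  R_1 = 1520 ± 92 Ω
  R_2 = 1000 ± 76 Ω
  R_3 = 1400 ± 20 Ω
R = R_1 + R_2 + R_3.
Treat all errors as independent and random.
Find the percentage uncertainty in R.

For a sum/difference, combine absolute errors in quadrature:
  (δR_1)² = 8460;  (δR_2)² = 5780;  (δR_3)² = 400
δR = √(14600) = 121 Ω
R = 3920 Ω, so δR/R = 121/3920 = 0.0309.

3.09%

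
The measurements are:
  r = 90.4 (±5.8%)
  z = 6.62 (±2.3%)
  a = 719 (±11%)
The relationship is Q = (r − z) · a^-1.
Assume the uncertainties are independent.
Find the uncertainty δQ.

Let u = r − z = 83.8. δu = √(δr² + δz²) = √(27.5 + 0.0232) = 5.25, so δu/u = 0.0626.
Q is then a monomial in u, a:
δQ/Q = √((δu/u)² + (-1·δa/a)²) = √(0.00392 + 0.0121) = 0.127
Q = 0.117, so δQ = 0.127 × 0.117 = 0.0147.

0.0147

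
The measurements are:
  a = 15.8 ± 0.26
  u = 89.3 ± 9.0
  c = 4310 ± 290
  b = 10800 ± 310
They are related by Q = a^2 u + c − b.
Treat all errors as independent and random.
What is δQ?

Let p = a^2·u = 22300. δp/p = √((2·δa/a)² + (1·δu/u)²) = √(0.00108 + 0.0102) = 0.106, so δp = 2360.
Q = p + c − b: δQ = √(δp² + δc² + δb²) = √(5.59e+06 + 84100 + 96100) = 2400

2400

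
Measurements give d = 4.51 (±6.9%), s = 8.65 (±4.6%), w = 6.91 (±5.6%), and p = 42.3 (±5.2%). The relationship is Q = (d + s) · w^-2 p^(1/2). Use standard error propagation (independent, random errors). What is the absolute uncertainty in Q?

0.217

Let u = d + s = 13.2. δu = √(δd² + δs²) = √(0.0968 + 0.158) = 0.505, so δu/u = 0.0384.
Q is then a monomial in u, w, p:
δQ/Q = √((δu/u)² + (-2·δw/w)² + (½·δp/p)²) = √(0.00147 + 0.0125 + 0.000676) = 0.121
Q = 1.79, so δQ = 0.121 × 1.79 = 0.217.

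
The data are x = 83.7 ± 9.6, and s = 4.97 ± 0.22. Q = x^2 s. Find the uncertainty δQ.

Products/powers → add relative errors in quadrature, weighted by exponent:
  (2·δx/x)² = (2×0.115)² = 0.0526;  (1·δs/s)² = (1×0.0443)² = 0.00196
δQ/Q = √(0.0546) = 0.234
Q = 34800, so δQ = 0.234 × 34800 = 8130.

8130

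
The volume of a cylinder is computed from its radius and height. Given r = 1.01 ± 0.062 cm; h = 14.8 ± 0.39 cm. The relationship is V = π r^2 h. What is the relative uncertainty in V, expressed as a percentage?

12.6%

Since V is a product/quotient, work with relative uncertainties:
  (2·δr/r)² = (2×0.0614)² = 0.0151;  (1·δh/h)² = (1×0.0264)² = 0.000694
δV/V = √(0.0158) = 0.126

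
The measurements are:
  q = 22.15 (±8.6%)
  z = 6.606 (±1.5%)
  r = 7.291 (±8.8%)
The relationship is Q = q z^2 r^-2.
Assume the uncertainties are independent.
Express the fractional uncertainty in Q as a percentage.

Products/powers → add relative errors in quadrature, weighted by exponent:
  (1·δq/q)² = (1×0.0860)² = 0.00740;  (2·δz/z)² = (2×0.0150)² = 0.000900;  (-2·δr/r)² = (-2×0.0880)² = 0.0310
δQ/Q = √(0.0393) = 0.198

19.8%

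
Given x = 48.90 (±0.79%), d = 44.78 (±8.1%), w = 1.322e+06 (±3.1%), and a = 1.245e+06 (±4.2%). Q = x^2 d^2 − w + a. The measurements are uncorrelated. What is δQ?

Let p = x^2·d^2 = 4.795e+06. δp/p = √((2·δx/x)² + (2·δd/d)²) = √(0.000250 + 0.0262) = 0.163, so δp = 7.8e+05.
Q = p − w + a: δQ = √(δp² + δw² + δa²) = √(6.09e+11 + 1.68e+09 + 2.73e+09) = 7.83e+05

7.83e+05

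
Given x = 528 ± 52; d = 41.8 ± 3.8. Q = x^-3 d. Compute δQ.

8.78e-08

Each factor contributes (exponent × relative error)² to (δQ/Q)²:
  (-3·δx/x)² = (-3×0.0985)² = 0.0873;  (1·δd/d)² = (1×0.0909)² = 0.00826
δQ/Q = √(0.0956) = 0.309
Q = 2.84e-07, so δQ = 0.309 × 2.84e-07 = 8.78e-08.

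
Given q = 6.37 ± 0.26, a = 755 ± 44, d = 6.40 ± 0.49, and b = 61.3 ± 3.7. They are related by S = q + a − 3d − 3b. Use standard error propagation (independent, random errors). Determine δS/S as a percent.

Absolute uncertainties add in quadrature for a linear combination:
  (δq)² = 0.0676;  (δa)² = 1940;  (3·δd)² = 2.16;  (3·δb)² = 123
δS = √(2060) = 45.4
S = 558, so δS/S = 45.4/558 = 0.0813.

8.13%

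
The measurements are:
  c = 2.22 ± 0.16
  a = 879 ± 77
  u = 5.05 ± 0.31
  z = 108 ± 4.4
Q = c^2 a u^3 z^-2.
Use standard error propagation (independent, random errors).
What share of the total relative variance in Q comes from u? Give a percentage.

49.1%

(δQ/Q)² = (2·δc/c)² + (1·δa/a)² + (3·δu/u)² + (-2·δz/z)²
  c term: (2×0.0721)² = 0.0208
  a term: (1×0.0876)² = 0.00767
  u term: (3×0.0614)² = 0.0339
  z term: (-2×0.0407)² = 0.00664
Total = 0.0690. Share from u = 0.0339/0.0690 = 0.491.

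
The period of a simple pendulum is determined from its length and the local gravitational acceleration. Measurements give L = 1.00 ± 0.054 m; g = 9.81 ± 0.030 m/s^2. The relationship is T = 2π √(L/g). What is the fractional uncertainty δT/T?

Since T is a product/quotient, work with relative uncertainties:
  (½·δL/L)² = (0.5×0.0540)² = 0.000729;  (−½·δg/g)² = (-0.5×0.00306)² = 2.34e-06
δT/T = √(0.000731) = 0.0270

0.0270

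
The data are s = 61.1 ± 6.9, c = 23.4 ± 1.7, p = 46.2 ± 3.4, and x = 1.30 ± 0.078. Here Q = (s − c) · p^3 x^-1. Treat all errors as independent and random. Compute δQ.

Let u = s − c = 37.7. δu = √(δs² + δc²) = √(47.6 + 2.89) = 7.11, so δu/u = 0.188.
Q is then a monomial in u, p, x:
δQ/Q = √((δu/u)² + (3·δp/p)² + (-1·δx/x)²) = √(0.0355 + 0.0487 + 0.00360) = 0.296
Q = 2.86e+06, so δQ = 0.296 × 2.86e+06 = 8.48e+05.

8.48e+05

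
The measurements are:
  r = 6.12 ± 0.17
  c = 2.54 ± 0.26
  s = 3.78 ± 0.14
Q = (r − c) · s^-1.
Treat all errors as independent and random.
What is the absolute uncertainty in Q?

Let u = r − c = 3.58. δu = √(δr² + δc²) = √(0.0289 + 0.0676) = 0.311, so δu/u = 0.0868.
Q is then a monomial in u, s:
δQ/Q = √((δu/u)² + (-1·δs/s)²) = √(0.00753 + 0.00137) = 0.0943
Q = 0.947, so δQ = 0.0943 × 0.947 = 0.0894.

0.0894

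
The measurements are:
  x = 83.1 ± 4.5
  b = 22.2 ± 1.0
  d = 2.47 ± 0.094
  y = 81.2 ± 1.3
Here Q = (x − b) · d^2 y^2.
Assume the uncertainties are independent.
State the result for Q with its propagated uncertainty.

Let u = x − b = 60.9. δu = √(δx² + δb²) = √(20.2 + 1.00) = 4.61, so δu/u = 0.0757.
Q is then a monomial in u, d, y:
δQ/Q = √((δu/u)² + (2·δd/d)² + (2·δy/y)²) = √(0.00573 + 0.00579 + 0.00103) = 0.112
Q = 2.45e+06, so δQ = 0.112 × 2.45e+06 = 2.74e+05.

(2.45 ± 0.274) × 10^6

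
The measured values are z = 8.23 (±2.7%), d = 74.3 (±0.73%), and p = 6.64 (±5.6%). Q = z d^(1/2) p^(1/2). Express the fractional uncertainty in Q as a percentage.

Since Q is a product/quotient, work with relative uncertainties:
  (1·δz/z)² = (1×0.0270)² = 0.000729;  (½·δd/d)² = (0.5×0.00730)² = 1.33e-05;  (½·δp/p)² = (0.5×0.0560)² = 0.000784
δQ/Q = √(0.00153) = 0.0391

3.91%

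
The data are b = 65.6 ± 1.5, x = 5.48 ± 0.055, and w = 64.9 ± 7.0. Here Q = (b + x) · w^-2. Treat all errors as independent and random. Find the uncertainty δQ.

0.00366

Let u = b + x = 71.1. δu = √(δb² + δx²) = √(2.25 + 0.00302) = 1.50, so δu/u = 0.0211.
Q is then a monomial in u, w:
δQ/Q = √((δu/u)² + (-2·δw/w)²) = √(0.000446 + 0.0465) = 0.217
Q = 0.0169, so δQ = 0.217 × 0.0169 = 0.00366.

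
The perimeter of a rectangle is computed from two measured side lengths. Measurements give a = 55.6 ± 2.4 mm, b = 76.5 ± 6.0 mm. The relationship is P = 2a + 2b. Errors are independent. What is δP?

Sums and differences: (δP)² = Σ (cᵢ δxᵢ)².
  (2·δa)² = 23.0;  (2·δb)² = 144
δP = √(167) = 12.9 mm

12.9 mm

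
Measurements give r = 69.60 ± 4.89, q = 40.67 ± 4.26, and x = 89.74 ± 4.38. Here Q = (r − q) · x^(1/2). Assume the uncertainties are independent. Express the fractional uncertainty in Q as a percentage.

Let u = r − q = 28.93. δu = √(δr² + δq²) = √(23.9 + 18.1) = 6.49, so δu/u = 0.224.
Q is then a monomial in u, x:
δQ/Q = √((δu/u)² + (½·δx/x)²) = √(0.0503 + 0.000596) = 0.225

22.5%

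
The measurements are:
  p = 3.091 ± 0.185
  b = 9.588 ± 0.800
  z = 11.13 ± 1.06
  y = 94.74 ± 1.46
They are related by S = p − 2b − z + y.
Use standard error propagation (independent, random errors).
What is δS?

2.42

Sums and differences: (δS)² = Σ (cᵢ δxᵢ)².
  (δp)² = 0.0342;  (2·δb)² = 2.56;  (δz)² = 1.12;  (δy)² = 2.13
δS = √(5.85) = 2.42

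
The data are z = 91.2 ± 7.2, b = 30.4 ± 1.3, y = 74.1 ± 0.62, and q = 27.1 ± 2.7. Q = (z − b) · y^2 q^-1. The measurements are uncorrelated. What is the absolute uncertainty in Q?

Let u = z − b = 60.8. δu = √(δz² + δb²) = √(51.8 + 1.69) = 7.32, so δu/u = 0.120.
Q is then a monomial in u, y, q:
δQ/Q = √((δu/u)² + (2·δy/y)² + (-1·δq/q)²) = √(0.0145 + 0.000280 + 0.00993) = 0.157
Q = 12300, so δQ = 0.157 × 12300 = 1940.

1940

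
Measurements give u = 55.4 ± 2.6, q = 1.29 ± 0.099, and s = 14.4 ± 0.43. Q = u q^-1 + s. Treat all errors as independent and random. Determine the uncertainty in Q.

3.89

Let p = u·q^-1 = 42.9. δp/p = √((1·δu/u)² + (-1·δq/q)²) = √(0.00220 + 0.00589) = 0.0900, so δp = 3.86.
Q = p + s: δQ = √(δp² + δs²) = √(14.9 + 0.185) = 3.89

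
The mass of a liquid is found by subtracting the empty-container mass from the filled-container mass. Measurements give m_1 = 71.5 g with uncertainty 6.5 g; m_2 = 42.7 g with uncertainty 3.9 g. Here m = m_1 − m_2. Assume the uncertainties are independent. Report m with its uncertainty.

28.8 ± 7.58 g

Absolute uncertainties add in quadrature for a linear combination:
  (δm_1)² = 42.2;  (δm_2)² = 15.2
δm = √(57.5) = 7.58 g
m = 28.8 g.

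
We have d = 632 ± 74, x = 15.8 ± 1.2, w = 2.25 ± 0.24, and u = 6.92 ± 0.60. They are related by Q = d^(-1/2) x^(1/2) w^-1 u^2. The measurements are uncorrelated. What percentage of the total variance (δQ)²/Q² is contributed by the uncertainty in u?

64.9%

(δQ/Q)² = (−½·δd/d)² + (½·δx/x)² + (-1·δw/w)² + (2·δu/u)²
  d term: (-0.5×0.117)² = 0.00343
  x term: (0.5×0.0759)² = 0.00144
  w term: (-1×0.107)² = 0.0114
  u term: (2×0.0867)² = 0.0301
Total = 0.0463. Share from u = 0.0301/0.0463 = 0.649.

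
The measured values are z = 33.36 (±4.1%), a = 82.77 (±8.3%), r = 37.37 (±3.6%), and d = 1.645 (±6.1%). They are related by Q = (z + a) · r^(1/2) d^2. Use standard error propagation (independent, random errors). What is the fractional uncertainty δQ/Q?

0.137

Let u = z + a = 116.1. δu = √(δz² + δa²) = √(1.87 + 47.2) = 7.00, so δu/u = 0.0603.
Q is then a monomial in u, r, d:
δQ/Q = √((δu/u)² + (½·δr/r)² + (2·δd/d)²) = √(0.00364 + 0.000324 + 0.0149) = 0.137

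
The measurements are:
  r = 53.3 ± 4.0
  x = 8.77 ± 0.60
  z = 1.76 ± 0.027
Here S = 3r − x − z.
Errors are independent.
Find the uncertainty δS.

Each term contributes (cᵢ δxᵢ)² to (δS)²:
  (3·δr)² = 144;  (δx)² = 0.360;  (δz)² = 0.000729
δS = √(144) = 12.0

12.0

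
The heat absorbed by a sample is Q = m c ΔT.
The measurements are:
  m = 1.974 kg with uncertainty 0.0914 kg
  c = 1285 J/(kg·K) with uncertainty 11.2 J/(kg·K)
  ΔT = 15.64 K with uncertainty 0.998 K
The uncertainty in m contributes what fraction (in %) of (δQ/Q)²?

34.1%

(δQ/Q)² = (1·δm/m)² + (1·δc/c)² + (1·δΔT/ΔT)²
  m term: (1×0.0463)² = 0.00214
  c term: (1×0.00872)² = 7.6e-05
  ΔT term: (1×0.0638)² = 0.00407
Total = 0.00629. Share from m = 0.00214/0.00629 = 0.341.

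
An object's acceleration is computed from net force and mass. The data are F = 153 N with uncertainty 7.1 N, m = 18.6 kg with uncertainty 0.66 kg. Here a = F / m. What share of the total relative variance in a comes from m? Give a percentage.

(δa/a)² = (1·δF/F)² + (-1·δm/m)²
  F term: (1×0.0464)² = 0.00215
  m term: (-1×0.0355)² = 0.00126
Total = 0.00341. Share from m = 0.00126/0.00341 = 0.369.

36.9%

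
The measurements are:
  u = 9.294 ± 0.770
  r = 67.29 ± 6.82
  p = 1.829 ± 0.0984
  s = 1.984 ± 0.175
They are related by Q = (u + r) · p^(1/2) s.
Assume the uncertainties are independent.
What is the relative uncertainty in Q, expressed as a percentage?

Let w = u + r = 76.58. δw = √(δu² + δr²) = √(0.593 + 46.5) = 6.86, so δw/w = 0.0896.
Q is then a monomial in w, p, s:
δQ/Q = √((δw/w)² + (½·δp/p)² + (1·δs/s)²) = √(0.00803 + 0.000724 + 0.00778) = 0.129

12.9%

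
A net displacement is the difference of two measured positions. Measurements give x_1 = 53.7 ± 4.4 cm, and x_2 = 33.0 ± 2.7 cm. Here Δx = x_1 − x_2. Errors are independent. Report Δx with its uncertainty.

20.7 ± 5.16 cm

Sums and differences: (δΔx)² = Σ (cᵢ δxᵢ)².
  (δx_1)² = 19.4;  (δx_2)² = 7.29
δΔx = √(26.7) = 5.16 cm
Δx = 20.7 cm.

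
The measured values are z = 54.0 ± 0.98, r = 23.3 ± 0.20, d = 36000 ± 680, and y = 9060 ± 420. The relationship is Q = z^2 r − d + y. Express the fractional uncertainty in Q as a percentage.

6.48%

Let p = z^2·r = 67900. δp/p = √((2·δz/z)² + (1·δr/r)²) = √(0.00132 + 7.37e-05) = 0.0373, so δp = 2530.
Q = p − d + y: δQ = √(δp² + δd² + δy²) = √(6.42e+06 + 4.62e+05 + 1.76e+05) = 2660
Q = 41000, so δQ/Q = 2660/41000 = 0.0648.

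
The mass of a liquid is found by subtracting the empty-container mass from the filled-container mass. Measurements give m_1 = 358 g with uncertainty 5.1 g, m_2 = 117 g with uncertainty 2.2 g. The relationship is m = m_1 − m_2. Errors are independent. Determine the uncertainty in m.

5.55 g

Sums and differences: (δm)² = Σ (cᵢ δxᵢ)².
  (δm_1)² = 26.0;  (δm_2)² = 4.84
δm = √(30.8) = 5.55 g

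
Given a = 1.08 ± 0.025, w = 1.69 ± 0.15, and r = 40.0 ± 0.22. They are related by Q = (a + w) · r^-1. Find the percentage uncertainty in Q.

Let u = a + w = 2.77. δu = √(δa² + δw²) = √(0.000625 + 0.0225) = 0.152, so δu/u = 0.0549.
Q is then a monomial in u, r:
δQ/Q = √((δu/u)² + (-1·δr/r)²) = √(0.00301 + 3.02e-05) = 0.0552

5.52%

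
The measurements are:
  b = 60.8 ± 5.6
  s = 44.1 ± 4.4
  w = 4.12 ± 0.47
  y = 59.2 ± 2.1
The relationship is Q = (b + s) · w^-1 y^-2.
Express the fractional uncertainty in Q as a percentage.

Let u = b + s = 105. δu = √(δb² + δs²) = √(31.4 + 19.4) = 7.12, so δu/u = 0.0679.
Q is then a monomial in u, w, y:
δQ/Q = √((δu/u)² + (-1·δw/w)² + (-2·δy/y)²) = √(0.00461 + 0.0130 + 0.00503) = 0.151

15.1%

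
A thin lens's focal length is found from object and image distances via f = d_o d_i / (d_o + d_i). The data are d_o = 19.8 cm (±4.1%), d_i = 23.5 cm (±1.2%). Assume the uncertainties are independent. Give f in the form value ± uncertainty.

10.7 ± 0.246 cm

∂f/∂d_o = (d_i/(d_o+d_i))² = 0.295;  ∂f/∂d_i = (d_o/(d_o+d_i))² = 0.209
δf = √((∂f/∂d_o · δd_o)² + (∂f/∂d_i · δd_i)²) = √(0.0572 + 0.00348) = 0.246 cm
f = 10.7 cm.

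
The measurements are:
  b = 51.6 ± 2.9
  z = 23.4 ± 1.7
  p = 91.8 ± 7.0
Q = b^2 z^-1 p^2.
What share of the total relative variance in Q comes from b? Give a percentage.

(δQ/Q)² = (2·δb/b)² + (-1·δz/z)² + (2·δp/p)²
  b term: (2×0.0562)² = 0.0126
  z term: (-1×0.0726)² = 0.00528
  p term: (2×0.0763)² = 0.0233
Total = 0.0412. Share from b = 0.0126/0.0412 = 0.307.

30.7%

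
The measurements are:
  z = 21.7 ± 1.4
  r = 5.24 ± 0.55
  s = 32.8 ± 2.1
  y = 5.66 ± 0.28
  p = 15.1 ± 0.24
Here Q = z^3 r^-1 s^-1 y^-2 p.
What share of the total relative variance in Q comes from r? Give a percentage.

17.6%

(δQ/Q)² = (3·δz/z)² + (-1·δr/r)² + (-1·δs/s)² + (-2·δy/y)² + (1·δp/p)²
  z term: (3×0.0645)² = 0.0375
  r term: (-1×0.105)² = 0.0110
  s term: (-1×0.0640)² = 0.00410
  y term: (-2×0.0495)² = 0.00979
  p term: (1×0.0159)² = 0.000253
Total = 0.0626. Share from r = 0.0110/0.0626 = 0.176.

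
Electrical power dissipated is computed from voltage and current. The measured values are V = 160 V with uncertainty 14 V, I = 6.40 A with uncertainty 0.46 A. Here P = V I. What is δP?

116 W

Each factor contributes (exponent × relative error)² to (δP/P)²:
  (1·δV/V)² = (1×0.0875)² = 0.00766;  (1·δI/I)² = (1×0.0719)² = 0.00517
δP/P = √(0.0128) = 0.113
P = 1020 W, so δP = 0.113 × 1020 = 116 W.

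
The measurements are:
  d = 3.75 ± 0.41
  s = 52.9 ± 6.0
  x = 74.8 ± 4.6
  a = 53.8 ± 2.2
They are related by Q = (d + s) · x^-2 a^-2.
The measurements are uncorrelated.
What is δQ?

Let u = d + s = 56.6. δu = √(δd² + δs²) = √(0.168 + 36.0) = 6.01, so δu/u = 0.106.
Q is then a monomial in u, x, a:
δQ/Q = √((δu/u)² + (-2·δx/x)² + (-2·δa/a)²) = √(0.0113 + 0.0151 + 0.00669) = 0.182
Q = 3.5e-06, so δQ = 0.182 × 3.5e-06 = 6.36e-07.

6.36e-07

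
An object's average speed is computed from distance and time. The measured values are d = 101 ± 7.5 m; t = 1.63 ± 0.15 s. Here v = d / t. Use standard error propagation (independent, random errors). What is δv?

7.33 m/s

For a monomial v ∝ d, t^-1, fractional errors add in quadrature:
  (1·δd/d)² = (1×0.0743)² = 0.00551;  (-1·δt/t)² = (-1×0.0920)² = 0.00847
δv/v = √(0.0140) = 0.118
v = 62.0 m/s, so δv = 0.118 × 62.0 = 7.33 m/s.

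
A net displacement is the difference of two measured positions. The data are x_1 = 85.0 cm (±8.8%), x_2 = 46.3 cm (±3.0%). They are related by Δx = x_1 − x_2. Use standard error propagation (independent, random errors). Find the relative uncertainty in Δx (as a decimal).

0.197

Sums and differences: (δΔx)² = Σ (cᵢ δxᵢ)².
  (δx_1)² = 56.0;  (δx_2)² = 1.93
δΔx = √(57.9) = 7.61 cm
Δx = 38.7 cm, so δΔx/Δx = 7.61/38.7 = 0.197.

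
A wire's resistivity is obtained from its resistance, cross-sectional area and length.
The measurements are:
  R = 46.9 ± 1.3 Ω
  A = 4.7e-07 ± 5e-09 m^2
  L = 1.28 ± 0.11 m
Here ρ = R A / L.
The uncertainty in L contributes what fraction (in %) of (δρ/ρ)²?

(δρ/ρ)² = (1·δR/R)² + (1·δA/A)² + (-1·δL/L)²
  R term: (1×0.0277)² = 0.000768
  A term: (1×0.0106)² = 0.000113
  L term: (-1×0.0859)² = 0.00739
Total = 0.00827. Share from L = 0.00739/0.00827 = 0.893.

89.3%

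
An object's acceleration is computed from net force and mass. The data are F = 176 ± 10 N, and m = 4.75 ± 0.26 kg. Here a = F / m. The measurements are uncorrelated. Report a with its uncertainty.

a is a product of powers, so relative uncertainties combine in quadrature:
  (1·δF/F)² = (1×0.0568)² = 0.00323;  (-1·δm/m)² = (-1×0.0547)² = 0.00300
δa/a = √(0.00622) = 0.0789
a = 37.1 m/s^2, so δa = 0.0789 × 37.1 = 2.92 m/s^2.

37.1 ± 2.92 m/s^2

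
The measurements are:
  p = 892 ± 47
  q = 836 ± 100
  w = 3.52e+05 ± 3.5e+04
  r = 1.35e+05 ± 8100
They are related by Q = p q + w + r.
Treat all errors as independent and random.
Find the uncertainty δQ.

1.04e+05

Let h = p·q = 7.46e+05. δh/h = √((1·δp/p)² + (1·δq/q)²) = √(0.00278 + 0.0143) = 0.131, so δh = 97500.
Q = h + w + r: δQ = √(δh² + δw² + δr²) = √(9.5e+09 + 1.22e+09 + 6.56e+07) = 1.04e+05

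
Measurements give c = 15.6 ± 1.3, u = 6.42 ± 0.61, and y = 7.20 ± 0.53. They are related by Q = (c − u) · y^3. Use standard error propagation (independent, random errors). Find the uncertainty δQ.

Let w = c − u = 9.18. δw = √(δc² + δu²) = √(1.69 + 0.372) = 1.44, so δw/w = 0.156.
Q is then a monomial in w, y:
δQ/Q = √((δw/w)² + (3·δy/y)²) = √(0.0245 + 0.0488) = 0.271
Q = 3430, so δQ = 0.271 × 3430 = 927.

927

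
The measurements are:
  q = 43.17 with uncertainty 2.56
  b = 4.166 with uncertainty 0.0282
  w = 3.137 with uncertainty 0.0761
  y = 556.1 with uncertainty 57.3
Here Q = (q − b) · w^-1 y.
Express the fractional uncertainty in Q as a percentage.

Let u = q − b = 39.00. δu = √(δq² + δb²) = √(6.55 + 0.000795) = 2.56, so δu/u = 0.0656.
Q is then a monomial in u, w, y:
δQ/Q = √((δu/u)² + (-1·δw/w)² + (1·δy/y)²) = √(0.00431 + 0.000588 + 0.0106) = 0.125

12.5%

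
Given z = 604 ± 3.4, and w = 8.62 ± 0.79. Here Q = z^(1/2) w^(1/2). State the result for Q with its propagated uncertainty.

72.2 ± 3.31

Products/powers → add relative errors in quadrature, weighted by exponent:
  (½·δz/z)² = (0.5×0.00563)² = 7.92e-06;  (½·δw/w)² = (0.5×0.0916)² = 0.00210
δQ/Q = √(0.00211) = 0.0459
Q = 72.2, so δQ = 0.0459 × 72.2 = 3.31.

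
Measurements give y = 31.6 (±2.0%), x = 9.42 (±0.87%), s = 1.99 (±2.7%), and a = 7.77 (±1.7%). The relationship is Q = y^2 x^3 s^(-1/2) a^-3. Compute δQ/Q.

0.0712

Products/powers → add relative errors in quadrature, weighted by exponent:
  (2·δy/y)² = (2×0.0200)² = 0.00160;  (3·δx/x)² = (3×0.00870)² = 0.000681;  (−½·δs/s)² = (-0.5×0.0270)² = 0.000182;  (-3·δa/a)² = (-3×0.0170)² = 0.00260
δQ/Q = √(0.00506) = 0.0712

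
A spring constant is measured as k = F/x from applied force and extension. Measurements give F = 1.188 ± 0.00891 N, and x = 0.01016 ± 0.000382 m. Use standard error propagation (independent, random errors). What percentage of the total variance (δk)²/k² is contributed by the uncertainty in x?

96.2%

(δk/k)² = (1·δF/F)² + (-1·δx/x)²
  F term: (1×0.00750)² = 5.62e-05
  x term: (-1×0.0376)² = 0.00141
Total = 0.00147. Share from x = 0.00141/0.00147 = 0.962.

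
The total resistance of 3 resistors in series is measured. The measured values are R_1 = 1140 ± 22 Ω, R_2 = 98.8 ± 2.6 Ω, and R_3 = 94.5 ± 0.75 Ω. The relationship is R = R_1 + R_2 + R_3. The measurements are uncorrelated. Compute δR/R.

R is a linear combination, so absolute uncertainties add in quadrature:
  (δR_1)² = 484;  (δR_2)² = 6.76;  (δR_3)² = 0.562
δR = √(491) = 22.2 Ω
R = 1330 Ω, so δR/R = 22.2/1330 = 0.0166.

0.0166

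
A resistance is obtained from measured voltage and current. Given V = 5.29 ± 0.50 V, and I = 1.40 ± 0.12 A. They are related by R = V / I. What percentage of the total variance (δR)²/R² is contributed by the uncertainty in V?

54.9%

(δR/R)² = (1·δV/V)² + (-1·δI/I)²
  V term: (1×0.0945)² = 0.00893
  I term: (-1×0.0857)² = 0.00735
Total = 0.0163. Share from V = 0.00893/0.0163 = 0.549.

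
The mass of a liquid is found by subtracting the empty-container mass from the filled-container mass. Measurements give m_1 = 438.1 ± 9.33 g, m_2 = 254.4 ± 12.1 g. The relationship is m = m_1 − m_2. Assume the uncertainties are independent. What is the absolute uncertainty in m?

For a sum/difference, combine absolute errors in quadrature:
  (δm_1)² = 87.0;  (δm_2)² = 146
δm = √(233) = 15.3 g

15.3 g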